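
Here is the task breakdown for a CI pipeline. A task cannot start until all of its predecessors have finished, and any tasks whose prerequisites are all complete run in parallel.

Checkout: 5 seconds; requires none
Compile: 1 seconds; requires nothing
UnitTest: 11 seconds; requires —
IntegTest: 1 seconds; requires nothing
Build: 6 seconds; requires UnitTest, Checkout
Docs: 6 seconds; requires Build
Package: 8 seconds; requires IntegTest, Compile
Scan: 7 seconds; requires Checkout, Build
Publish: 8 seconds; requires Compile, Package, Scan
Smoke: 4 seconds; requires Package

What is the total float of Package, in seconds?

The longest chain is UnitTest→Build→Scan→Publish = 11+6+7+8 = 32; overall finish 32 seconds.
Package finishes as early as 9 and must finish by 24.
Slack of Package = 16 − 1 = 15 seconds.

15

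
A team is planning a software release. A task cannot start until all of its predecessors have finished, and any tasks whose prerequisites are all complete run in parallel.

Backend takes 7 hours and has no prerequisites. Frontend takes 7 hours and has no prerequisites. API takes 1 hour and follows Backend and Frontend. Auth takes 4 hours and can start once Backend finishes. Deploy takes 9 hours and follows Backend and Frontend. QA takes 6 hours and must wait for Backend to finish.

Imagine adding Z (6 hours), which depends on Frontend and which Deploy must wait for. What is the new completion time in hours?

22

Originally the job takes 16 hours.
With Z inserted, Deploy now waits for max(Backend, Frontend, Z).
New critical path: Frontend→Z→Deploy = 7+6+9 = 22 ⇒ 22 hours.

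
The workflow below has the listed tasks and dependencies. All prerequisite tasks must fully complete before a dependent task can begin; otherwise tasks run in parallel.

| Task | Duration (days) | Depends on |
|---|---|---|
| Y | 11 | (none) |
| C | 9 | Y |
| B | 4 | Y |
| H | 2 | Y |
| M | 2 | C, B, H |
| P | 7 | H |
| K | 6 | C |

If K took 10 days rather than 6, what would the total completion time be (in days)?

The binding path is Y→C→K = 11+9+6 = 26; finish at 26 days.
Since K is critical, the +4 change carries straight to that chain (now 30 days).
The critical path is still Y→C→K; finish is now 30 days.

30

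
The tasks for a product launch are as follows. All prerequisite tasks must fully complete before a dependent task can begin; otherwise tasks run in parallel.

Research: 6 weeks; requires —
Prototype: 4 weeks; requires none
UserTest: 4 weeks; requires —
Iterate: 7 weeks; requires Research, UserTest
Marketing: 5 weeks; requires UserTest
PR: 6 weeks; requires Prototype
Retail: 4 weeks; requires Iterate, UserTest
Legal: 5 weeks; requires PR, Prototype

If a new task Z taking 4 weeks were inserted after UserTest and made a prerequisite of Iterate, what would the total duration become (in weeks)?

Originally the plan takes 17 weeks.
With Z inserted, Iterate now waits for max(Research, UserTest, Z).
New critical path: UserTest→Z→Iterate→Retail = 4+4+7+4 = 19 ⇒ 19 weeks.

19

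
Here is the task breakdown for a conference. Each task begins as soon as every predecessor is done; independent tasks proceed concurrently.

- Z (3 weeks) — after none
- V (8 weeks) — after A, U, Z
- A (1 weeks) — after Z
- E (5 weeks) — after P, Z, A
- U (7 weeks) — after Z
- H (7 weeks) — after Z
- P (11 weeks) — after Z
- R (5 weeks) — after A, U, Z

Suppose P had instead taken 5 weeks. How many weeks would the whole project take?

Actual critical path: Z→P→E = 3+11+5 = 19 ⇒ 19 weeks.
P lies on that path, so at 5 weeks the path becomes 13 weeks.
New critical path: Z→U→V = 3+7+8 = 18 ⇒ 18 weeks.

18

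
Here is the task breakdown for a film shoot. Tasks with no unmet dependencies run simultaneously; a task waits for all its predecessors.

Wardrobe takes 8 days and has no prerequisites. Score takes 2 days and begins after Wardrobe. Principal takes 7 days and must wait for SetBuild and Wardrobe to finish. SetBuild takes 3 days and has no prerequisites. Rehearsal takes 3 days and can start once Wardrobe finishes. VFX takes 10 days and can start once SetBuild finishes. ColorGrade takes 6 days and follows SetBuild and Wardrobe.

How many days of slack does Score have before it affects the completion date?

Critical path: Wardrobe→Principal = 8+7 = 15, so the finish is 15 days.
Score finishes as early as 10 and must finish by 15.
So Score can slip 15 − 10 = 5 days.

5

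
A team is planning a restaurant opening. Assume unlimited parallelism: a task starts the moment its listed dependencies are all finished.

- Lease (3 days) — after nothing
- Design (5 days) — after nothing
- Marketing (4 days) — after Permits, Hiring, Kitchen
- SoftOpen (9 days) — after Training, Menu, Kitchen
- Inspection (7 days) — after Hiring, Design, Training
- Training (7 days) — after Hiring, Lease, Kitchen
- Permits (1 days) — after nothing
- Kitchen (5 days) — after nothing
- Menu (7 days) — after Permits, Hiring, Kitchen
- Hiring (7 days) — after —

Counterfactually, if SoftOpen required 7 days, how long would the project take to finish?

21

Actual critical path: Hiring→Menu→SoftOpen = 7+7+9 = 23 ⇒ 23 days.
SoftOpen is on the critical path; changing it to 7 makes that path 21 days.
The critical path is still Hiring→Menu→SoftOpen; finish is now 21 days.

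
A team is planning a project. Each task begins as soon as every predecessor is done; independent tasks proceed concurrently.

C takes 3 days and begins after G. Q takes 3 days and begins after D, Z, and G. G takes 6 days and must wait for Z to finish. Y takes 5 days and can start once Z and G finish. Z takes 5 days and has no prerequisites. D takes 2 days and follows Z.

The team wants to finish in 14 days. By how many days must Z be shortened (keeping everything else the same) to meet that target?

Current finish: 16 days; target: 14.
Z is on every critical path, so each day cut from Z cuts the finish by one (this holds down to a finish of 12).
Need 16 − 14 = 2 days off Z → Z becomes 3 days, finish becomes 14.

2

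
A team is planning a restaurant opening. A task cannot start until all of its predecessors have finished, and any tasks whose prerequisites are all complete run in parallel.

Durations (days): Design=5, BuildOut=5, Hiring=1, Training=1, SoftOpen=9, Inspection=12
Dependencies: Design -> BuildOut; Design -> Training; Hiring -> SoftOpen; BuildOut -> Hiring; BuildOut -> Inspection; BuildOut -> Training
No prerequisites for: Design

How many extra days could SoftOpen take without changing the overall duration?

2

Critical path: Design→BuildOut→Inspection = 5+5+12 = 22, so the finish is 22 days.
The longest chain containing SoftOpen totals 20 days.
So SoftOpen can slip 22 − 20 = 2 days.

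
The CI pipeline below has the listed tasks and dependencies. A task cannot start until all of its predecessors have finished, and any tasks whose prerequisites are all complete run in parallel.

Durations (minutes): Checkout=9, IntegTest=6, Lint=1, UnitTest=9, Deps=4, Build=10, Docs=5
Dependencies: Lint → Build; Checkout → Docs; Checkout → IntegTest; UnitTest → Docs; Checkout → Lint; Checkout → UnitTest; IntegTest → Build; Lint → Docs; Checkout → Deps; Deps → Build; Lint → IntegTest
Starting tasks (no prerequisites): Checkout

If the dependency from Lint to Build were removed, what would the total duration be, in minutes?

Original critical path: Checkout→Lint→IntegTest→Build = 9+1+6+10 = 26 ⇒ 26 minutes.
Dropping Lint→Build doesn't change Build's earliest start (16); another predecessor still binds.
After: Checkout→Lint→IntegTest→Build = 9+1+6+10 = 26 → 26 minutes.

26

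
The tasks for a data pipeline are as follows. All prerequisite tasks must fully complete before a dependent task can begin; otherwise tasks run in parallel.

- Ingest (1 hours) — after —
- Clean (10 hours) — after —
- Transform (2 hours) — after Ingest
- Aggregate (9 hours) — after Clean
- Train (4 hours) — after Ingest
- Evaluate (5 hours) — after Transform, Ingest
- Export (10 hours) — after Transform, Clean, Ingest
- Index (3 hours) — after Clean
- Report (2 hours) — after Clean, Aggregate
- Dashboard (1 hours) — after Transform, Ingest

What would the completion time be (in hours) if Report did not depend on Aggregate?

20

Before: longest chain Clean→Aggregate→Report = 10+9+2 = 21, finish 21.
Without Aggregate→Report, Report's earliest start moves from 19 to 10.
The longest chain is now Clean→Export = 10+10 = 20, so the schedule takes 20 hours.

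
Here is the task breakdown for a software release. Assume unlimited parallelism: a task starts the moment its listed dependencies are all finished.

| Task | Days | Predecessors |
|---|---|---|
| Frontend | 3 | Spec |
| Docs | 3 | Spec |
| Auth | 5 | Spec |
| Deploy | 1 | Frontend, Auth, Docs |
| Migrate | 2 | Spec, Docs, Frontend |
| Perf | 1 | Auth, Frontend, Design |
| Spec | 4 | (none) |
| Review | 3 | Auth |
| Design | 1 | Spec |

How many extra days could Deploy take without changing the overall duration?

Spec→Auth→Review = 4+5+3 = 12 sets the makespan at 12 days.
Longest path through Deploy: 10 days (earliest finish 10, latest finish 12).
Slack of Deploy = 11 − 9 = 2 days.

2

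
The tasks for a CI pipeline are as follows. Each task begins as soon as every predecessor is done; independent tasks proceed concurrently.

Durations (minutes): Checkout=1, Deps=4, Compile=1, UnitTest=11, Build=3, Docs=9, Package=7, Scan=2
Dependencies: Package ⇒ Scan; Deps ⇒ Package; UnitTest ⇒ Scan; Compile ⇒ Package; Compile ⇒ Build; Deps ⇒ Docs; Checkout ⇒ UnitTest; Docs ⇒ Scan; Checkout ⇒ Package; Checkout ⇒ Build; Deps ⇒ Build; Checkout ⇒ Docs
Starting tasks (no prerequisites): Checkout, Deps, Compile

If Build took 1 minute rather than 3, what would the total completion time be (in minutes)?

As given, the longest chain is Deps→Docs→Scan = 4+9+2 = 15, so the finish is 15 minutes.
The longest path through Build is only 7 minutes, so Build has float 8.
No other chain overtakes it, so the finish is 15 minutes.

15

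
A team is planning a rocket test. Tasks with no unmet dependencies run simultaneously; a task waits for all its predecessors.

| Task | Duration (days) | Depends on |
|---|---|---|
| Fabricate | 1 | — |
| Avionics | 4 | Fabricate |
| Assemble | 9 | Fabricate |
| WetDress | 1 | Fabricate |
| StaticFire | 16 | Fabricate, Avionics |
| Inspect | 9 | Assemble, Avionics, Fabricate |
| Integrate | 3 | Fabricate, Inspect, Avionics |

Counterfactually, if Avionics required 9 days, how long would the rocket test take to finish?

26

Actual critical path: Fabricate→Assemble→Inspect→Integrate = 1+9+9+3 = 22 ⇒ 22 days.
Avionics has 1 day of float (longest path through it is 21).
Now Fabricate→Avionics→StaticFire = 1+9+16 = 26 is longest, so the finish becomes 26 days.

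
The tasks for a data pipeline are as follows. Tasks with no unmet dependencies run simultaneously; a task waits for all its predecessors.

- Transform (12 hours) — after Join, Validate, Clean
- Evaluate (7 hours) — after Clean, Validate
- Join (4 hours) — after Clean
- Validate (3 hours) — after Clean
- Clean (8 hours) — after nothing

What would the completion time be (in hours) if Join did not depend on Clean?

With the dependency in place, Clean→Join→Transform = 8+4+12 = 24 sets the finish at 24 hours.
Without Clean→Join, Join's earliest start moves from 8 to 0.
New critical path: Clean→Validate→Transform = 8+3+12 = 23 ⇒ 23 hours.

23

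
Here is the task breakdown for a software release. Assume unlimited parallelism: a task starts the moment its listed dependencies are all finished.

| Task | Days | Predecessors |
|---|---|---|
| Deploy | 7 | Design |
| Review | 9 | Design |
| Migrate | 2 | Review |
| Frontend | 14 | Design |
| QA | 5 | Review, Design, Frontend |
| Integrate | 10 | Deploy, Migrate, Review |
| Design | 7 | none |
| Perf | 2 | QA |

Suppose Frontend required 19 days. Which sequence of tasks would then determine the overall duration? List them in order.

As given, the longest chain is Design→Frontend→QA→Perf = 7+14+5+2 = 28, so the finish is 28 days.
Frontend lies on that path, so at 19 days the path becomes 33 days.
That remains the longest chain; total 33 days.

Design, Frontend, QA, Perf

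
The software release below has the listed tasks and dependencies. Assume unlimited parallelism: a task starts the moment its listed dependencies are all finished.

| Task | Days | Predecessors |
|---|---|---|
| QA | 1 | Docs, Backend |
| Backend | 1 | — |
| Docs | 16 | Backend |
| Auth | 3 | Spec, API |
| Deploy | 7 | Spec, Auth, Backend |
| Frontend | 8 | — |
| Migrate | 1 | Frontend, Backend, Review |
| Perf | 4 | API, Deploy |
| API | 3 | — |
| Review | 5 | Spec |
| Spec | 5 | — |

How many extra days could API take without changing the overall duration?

Critical path: Spec→Auth→Deploy→Perf = 5+3+7+4 = 19, so the finish is 19 days.
API finishes as early as 3 and must finish by 5.
So API can slip 5 − 3 = 2 days.

2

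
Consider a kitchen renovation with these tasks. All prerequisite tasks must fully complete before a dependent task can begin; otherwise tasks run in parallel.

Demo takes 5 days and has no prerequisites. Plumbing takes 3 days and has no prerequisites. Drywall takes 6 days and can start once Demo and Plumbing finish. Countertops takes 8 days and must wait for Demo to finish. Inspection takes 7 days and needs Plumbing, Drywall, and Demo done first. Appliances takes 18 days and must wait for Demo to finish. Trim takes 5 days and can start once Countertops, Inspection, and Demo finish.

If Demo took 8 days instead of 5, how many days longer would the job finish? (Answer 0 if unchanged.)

The binding path is Demo→Drywall→Inspection→Trim = 5+6+7+5 = 23; finish at 23 days.
Demo lies on that path, so at 8 days the path becomes 26 days.
The critical path is still Demo→Drywall→Inspection→Trim; finish is now 26 days.
Change in finish: 26 − 23 = +3 days.

3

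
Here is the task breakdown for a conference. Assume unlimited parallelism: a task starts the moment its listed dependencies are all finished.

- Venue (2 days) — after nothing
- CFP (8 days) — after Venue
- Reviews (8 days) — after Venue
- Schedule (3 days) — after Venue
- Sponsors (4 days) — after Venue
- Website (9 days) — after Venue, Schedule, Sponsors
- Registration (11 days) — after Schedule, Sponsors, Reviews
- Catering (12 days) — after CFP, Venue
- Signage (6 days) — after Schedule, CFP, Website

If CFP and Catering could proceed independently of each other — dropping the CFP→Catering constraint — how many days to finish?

With the dependency in place, Venue→CFP→Catering = 2+8+12 = 22 sets the finish at 22 days.
Without CFP→Catering, Catering's earliest start moves from 10 to 2.
New critical path: Venue→Reviews→Registration = 2+8+11 = 21 ⇒ 21 days.

21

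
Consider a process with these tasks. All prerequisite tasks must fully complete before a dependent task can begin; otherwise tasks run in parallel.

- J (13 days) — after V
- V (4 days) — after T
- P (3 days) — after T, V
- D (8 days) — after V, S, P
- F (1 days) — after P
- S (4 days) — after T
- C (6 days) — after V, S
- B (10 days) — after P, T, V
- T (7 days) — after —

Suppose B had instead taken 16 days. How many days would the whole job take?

30

Actual critical path: T→V→P→B = 7+4+3+10 = 24 ⇒ 24 days.
B is on the critical path; changing it to 16 makes that path 30 days.
The critical path is still T→V→P→B; finish is now 30 days.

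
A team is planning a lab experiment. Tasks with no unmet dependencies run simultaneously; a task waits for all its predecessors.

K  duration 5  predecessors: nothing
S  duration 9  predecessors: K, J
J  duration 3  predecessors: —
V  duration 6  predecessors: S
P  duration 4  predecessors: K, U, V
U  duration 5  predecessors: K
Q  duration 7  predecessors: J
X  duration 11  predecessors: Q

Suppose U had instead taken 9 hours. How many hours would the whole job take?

24

Actual critical path: K→S→V→P = 5+9+6+4 = 24 ⇒ 24 hours.
U is off the critical path — its longest chain is 14 hours, giving 10 of slack.
The critical path is still K→S→V→P; finish is now 24 hours.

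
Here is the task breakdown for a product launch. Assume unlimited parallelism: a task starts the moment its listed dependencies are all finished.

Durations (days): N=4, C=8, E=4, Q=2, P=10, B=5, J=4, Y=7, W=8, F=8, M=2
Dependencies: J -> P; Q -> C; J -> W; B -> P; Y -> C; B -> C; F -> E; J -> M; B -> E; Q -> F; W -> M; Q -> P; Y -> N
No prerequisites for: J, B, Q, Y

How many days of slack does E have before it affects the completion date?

B→P = 5+10 = 15 sets the makespan at 15 days.
The longest chain containing E totals 14 days.
So E can slip 15 − 14 = 1 day.

1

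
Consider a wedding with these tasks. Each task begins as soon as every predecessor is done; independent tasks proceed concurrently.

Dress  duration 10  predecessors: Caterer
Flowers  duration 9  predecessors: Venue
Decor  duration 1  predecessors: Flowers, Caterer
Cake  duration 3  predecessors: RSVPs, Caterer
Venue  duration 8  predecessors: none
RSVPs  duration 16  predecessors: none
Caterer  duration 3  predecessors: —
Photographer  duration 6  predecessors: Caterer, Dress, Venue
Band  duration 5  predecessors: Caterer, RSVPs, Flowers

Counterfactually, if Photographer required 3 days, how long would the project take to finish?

As given, the longest chain is Venue→Flowers→Band = 8+9+5 = 22, so the finish is 22 days.
Photographer has 3 days of float (longest path through it is 19).
The critical path is still Venue→Flowers→Band; finish is now 22 days.

22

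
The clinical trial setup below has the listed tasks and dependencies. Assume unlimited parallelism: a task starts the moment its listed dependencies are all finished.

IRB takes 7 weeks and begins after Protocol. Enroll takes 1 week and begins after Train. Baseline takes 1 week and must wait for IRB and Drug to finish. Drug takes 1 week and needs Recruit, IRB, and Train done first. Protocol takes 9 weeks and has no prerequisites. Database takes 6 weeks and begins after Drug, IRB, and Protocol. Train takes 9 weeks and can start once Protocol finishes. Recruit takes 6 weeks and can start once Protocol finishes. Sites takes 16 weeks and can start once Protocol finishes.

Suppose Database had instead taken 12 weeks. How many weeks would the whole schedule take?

31

Baseline: Protocol→Train→Drug→Database = 9+9+1+6 = 25 → 25 weeks.
Since Database is critical, the +6 change carries straight to that chain (now 31 weeks).
The critical path is still Protocol→Train→Drug→Database; finish is now 31 weeks.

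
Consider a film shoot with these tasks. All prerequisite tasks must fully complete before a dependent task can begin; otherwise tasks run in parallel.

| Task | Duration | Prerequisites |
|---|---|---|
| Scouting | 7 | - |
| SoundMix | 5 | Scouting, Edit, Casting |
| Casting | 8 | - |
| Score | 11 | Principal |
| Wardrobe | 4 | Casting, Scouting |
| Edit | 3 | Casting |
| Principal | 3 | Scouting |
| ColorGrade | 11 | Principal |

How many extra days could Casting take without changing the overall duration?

5

The longest chain is Scouting→Principal→Score = 7+3+11 = 21; overall finish 21 days.
The longest chain containing Casting totals 16 days.
Float = 21 − 16 = 5.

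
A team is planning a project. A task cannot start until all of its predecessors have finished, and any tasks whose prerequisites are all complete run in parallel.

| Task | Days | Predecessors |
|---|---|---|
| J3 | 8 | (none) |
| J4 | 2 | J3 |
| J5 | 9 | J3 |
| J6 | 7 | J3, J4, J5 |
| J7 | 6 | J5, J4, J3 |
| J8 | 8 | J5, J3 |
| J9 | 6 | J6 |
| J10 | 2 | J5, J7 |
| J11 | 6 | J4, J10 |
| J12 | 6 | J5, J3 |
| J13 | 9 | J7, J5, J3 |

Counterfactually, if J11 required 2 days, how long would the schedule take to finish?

32

Actual critical path: J3→J5→J7→J13 = 8+9+6+9 = 32 ⇒ 32 days.
J11 is off the critical path — its longest chain is 31 days, giving 1 of slack.
No other chain overtakes it, so the finish is 32 days.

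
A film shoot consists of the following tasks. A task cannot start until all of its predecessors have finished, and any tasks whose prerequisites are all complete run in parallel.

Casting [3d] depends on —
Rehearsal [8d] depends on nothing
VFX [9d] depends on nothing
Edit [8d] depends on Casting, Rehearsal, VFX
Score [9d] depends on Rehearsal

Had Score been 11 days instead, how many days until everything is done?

As given, the longest chain is Rehearsal→Score = 8+9 = 17, so the finish is 17 days.
Since Score is critical, the +2 change carries straight to that chain (now 19 days).
The critical path is still Rehearsal→Score; finish is now 19 days.

19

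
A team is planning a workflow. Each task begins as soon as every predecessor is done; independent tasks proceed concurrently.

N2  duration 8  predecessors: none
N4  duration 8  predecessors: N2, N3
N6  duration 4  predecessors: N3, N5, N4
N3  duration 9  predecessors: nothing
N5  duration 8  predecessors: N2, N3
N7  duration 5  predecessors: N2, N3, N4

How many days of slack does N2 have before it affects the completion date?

1

Critical path: N3→N4→N7 = 9+8+5 = 22, so the finish is 22 days.
The longest chain containing N2 totals 21 days.
Slack of N2 = 1 − 0 = 1 day.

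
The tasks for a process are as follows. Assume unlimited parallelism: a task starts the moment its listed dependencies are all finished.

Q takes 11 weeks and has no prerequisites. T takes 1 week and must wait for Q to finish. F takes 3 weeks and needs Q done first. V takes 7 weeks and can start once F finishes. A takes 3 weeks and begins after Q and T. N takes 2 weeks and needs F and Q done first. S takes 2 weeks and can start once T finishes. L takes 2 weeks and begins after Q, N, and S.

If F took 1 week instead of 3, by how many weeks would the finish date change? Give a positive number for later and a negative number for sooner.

Actual critical path: Q→F→V = 11+3+7 = 21 ⇒ 21 weeks.
Since F is critical, the -2 change carries straight to that chain (now 19 weeks).
That remains the longest chain; total 19 weeks.
Change in finish: 19 − 21 = -2 weeks.

-2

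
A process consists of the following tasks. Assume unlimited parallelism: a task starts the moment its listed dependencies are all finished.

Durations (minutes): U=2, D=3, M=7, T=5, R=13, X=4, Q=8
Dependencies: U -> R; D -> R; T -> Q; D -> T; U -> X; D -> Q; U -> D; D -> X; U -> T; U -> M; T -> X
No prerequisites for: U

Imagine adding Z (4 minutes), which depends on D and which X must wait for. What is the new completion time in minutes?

18

Originally the plan takes 18 minutes.
With Z inserted, X now waits for max(D, U, T, Z).
New critical path: U→D→T→Q = 2+3+5+8 = 18 ⇒ 18 minutes.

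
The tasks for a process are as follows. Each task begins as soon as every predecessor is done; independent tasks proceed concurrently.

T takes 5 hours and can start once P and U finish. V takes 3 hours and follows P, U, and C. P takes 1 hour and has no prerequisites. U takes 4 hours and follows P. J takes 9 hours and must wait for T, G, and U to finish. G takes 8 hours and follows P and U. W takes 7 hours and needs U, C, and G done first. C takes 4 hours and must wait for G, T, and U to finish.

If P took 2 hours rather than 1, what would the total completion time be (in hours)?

Critical path before the change: P→U→G→C→W = 1+4+8+4+7 = 24 giving 24 hours.
P lies on that path, so at 2 hours the path becomes 25 hours.
That remains the longest chain; total 25 hours.

25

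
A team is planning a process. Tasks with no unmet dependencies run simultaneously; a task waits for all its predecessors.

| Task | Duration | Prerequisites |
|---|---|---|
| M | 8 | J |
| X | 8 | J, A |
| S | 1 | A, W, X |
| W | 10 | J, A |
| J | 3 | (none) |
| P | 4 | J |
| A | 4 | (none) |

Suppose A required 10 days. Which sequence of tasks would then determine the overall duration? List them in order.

A, W, S

Actual critical path: A→W→S = 4+10+1 = 15 ⇒ 15 days.
Since A is critical, the +6 change carries straight to that chain (now 21 days).
The critical path is still A→W→S; finish is now 21 days.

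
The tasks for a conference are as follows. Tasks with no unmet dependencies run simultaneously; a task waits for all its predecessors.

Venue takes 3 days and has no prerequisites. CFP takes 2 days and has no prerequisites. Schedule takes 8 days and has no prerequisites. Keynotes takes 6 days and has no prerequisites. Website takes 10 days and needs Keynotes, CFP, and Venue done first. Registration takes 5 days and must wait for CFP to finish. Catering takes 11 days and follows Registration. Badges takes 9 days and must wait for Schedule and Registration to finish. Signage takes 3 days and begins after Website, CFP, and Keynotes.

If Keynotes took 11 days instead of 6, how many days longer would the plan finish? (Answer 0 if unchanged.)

5

The binding path is Keynotes→Website→Signage = 6+10+3 = 19; finish at 19 days.
Keynotes is on the critical path; changing it to 11 makes that path 24 days.
That remains the longest chain; total 24 days.
Change in finish: 24 − 19 = +5 days.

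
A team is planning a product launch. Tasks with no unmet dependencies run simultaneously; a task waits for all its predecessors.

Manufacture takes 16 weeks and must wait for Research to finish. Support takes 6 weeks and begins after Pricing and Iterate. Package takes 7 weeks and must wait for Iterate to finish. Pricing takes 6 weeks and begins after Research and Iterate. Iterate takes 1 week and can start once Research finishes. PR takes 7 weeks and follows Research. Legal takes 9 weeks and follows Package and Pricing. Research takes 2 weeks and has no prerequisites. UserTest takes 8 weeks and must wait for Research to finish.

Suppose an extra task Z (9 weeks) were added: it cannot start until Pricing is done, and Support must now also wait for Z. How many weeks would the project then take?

24

Originally the project takes 19 weeks.
With Z inserted, Support now waits for max(Pricing, Iterate, Z).
New critical path: Research→Iterate→Pricing→Z→Support = 2+1+6+9+6 = 24 ⇒ 24 weeks.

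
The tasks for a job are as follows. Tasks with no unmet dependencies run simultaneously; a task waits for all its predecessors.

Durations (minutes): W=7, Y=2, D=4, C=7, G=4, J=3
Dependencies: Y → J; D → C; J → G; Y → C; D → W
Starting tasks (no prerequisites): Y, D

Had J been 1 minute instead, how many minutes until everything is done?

11

Actual critical path: D→C = 4+7 = 11 ⇒ 11 minutes.
The longest path through J is only 9 minutes, so J has float 2.
The critical path is still D→C; finish is now 11 minutes.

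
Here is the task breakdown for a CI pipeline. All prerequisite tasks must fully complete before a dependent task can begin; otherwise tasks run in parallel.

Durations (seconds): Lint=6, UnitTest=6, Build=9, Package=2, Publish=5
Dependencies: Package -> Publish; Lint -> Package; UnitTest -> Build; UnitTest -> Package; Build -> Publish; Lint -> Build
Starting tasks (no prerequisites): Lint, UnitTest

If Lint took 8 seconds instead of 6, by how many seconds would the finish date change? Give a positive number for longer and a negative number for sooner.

2

As given, the longest chain is Lint→Build→Publish = 6+9+5 = 20, so the finish is 20 seconds.
Since Lint is critical, the +2 change carries straight to that chain (now 22 seconds).
The critical path is still Lint→Build→Publish; finish is now 22 seconds.
Change in finish: 22 − 20 = +2 seconds.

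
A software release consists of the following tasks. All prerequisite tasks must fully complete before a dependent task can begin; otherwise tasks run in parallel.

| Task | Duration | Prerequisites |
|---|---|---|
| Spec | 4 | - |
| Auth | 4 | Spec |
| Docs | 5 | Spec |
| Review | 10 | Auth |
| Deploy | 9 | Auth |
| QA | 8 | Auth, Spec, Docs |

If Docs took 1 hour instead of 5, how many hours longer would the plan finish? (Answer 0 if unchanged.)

0

Baseline: Spec→Auth→Review = 4+4+10 = 18 → 18 hours.
Docs is off the critical path — its longest chain is 17 hours, giving 1 of slack.
The critical path is still Spec→Auth→Review; finish is now 18 hours.
Change in finish: 18 − 18 = +0 hours.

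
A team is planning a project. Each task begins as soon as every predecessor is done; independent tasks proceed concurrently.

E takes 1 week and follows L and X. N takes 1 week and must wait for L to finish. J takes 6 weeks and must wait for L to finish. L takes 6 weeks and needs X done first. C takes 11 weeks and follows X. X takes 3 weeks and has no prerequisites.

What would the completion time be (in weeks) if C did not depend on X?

With the dependency in place, X→L→J = 3+6+6 = 15 sets the finish at 15 weeks.
Without X→C, C's earliest start moves from 3 to 0.
After: X→L→J = 3+6+6 = 15 → 15 weeks.

15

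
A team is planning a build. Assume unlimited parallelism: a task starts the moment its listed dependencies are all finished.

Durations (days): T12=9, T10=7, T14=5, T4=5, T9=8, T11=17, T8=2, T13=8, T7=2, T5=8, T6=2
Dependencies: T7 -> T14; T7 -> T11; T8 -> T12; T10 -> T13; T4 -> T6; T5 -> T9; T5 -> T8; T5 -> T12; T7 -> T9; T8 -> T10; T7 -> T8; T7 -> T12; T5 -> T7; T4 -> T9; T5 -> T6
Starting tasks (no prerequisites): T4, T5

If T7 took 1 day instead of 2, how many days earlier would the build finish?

The binding path is T5→T7→T8→T10→T13 = 8+2+2+7+8 = 27; finish at 27 days.
Since T7 is critical, the -1 change carries straight to that chain (now 26 days).
No other chain overtakes it, so the finish is 26 days.
Change in finish: 26 − 27 = -1 days.

1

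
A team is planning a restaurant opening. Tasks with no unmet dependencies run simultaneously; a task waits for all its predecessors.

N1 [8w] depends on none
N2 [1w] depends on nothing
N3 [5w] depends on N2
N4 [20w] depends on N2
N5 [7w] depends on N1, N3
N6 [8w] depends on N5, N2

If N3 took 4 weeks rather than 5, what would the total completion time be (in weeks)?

23

The binding path is N1→N5→N6 = 8+7+8 = 23; finish at 23 weeks.
The longest path through N3 is only 21 weeks, so N3 has float 2.
That remains the longest chain; total 23 weeks.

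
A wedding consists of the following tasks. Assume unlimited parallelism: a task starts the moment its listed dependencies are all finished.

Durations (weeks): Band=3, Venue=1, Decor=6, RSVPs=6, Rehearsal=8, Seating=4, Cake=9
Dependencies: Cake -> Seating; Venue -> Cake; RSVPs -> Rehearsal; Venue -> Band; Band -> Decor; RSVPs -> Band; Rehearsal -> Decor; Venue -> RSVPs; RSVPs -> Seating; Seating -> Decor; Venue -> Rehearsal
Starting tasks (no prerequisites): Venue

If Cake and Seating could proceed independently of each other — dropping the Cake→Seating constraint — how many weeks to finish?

Original critical path: Venue→RSVPs→Rehearsal→Decor = 1+6+8+6 = 21 ⇒ 21 weeks.
Without Cake→Seating, Seating's earliest start moves from 10 to 7.
New critical path: Venue→RSVPs→Rehearsal→Decor = 1+6+8+6 = 21 ⇒ 21 weeks.

21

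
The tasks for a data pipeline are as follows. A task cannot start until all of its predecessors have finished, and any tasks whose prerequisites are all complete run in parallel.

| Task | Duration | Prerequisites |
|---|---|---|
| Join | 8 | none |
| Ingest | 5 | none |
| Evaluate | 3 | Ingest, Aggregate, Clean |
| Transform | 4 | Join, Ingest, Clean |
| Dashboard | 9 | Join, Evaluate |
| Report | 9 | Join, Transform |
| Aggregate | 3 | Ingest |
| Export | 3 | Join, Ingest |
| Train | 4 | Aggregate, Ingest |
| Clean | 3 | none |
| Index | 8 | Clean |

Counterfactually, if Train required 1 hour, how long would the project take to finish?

21

Critical path before the change: Join→Transform→Report = 8+4+9 = 21 giving 21 hours.
Train has 9 hours of float (longest path through it is 12).
That remains the longest chain; total 21 hours.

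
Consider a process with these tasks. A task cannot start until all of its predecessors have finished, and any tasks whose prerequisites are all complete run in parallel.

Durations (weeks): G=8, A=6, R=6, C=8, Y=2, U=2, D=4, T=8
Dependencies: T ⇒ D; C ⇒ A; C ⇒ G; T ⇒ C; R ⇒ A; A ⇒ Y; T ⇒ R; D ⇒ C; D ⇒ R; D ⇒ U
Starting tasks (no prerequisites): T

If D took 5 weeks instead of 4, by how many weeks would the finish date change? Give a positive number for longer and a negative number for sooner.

Critical path before the change: T→D→C→A→Y = 8+4+8+6+2 = 28 giving 28 weeks.
D lies on that path, so at 5 weeks the path becomes 29 weeks.
That remains the longest chain; total 29 weeks.
Change in finish: 29 − 28 = +1 weeks.

1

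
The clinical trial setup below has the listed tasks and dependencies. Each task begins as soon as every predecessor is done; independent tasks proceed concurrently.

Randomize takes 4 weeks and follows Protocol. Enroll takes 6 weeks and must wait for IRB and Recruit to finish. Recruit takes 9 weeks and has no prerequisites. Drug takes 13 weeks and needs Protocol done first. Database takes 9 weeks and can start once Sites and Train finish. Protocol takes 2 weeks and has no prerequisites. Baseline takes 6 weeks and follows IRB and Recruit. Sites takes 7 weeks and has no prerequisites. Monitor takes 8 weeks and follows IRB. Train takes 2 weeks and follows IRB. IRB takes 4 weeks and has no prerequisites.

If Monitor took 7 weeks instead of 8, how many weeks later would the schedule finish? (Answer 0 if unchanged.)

The binding path is Sites→Database = 7+9 = 16; finish at 16 weeks.
Monitor is off the critical path — its longest chain is 12 weeks, giving 4 of slack.
That remains the longest chain; total 16 weeks.
Change in finish: 16 − 16 = +0 weeks.

0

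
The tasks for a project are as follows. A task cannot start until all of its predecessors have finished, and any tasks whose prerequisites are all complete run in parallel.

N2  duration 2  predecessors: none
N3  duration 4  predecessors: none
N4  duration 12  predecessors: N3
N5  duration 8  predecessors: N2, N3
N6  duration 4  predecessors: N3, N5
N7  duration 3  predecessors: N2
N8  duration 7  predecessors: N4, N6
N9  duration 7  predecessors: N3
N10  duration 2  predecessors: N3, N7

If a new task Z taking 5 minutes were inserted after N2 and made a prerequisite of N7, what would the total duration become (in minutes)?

Originally the project takes 23 minutes.
With Z inserted, N7 now waits for max(N2, Z).
New critical path: N3→N4→N8 = 4+12+7 = 23 ⇒ 23 minutes.

23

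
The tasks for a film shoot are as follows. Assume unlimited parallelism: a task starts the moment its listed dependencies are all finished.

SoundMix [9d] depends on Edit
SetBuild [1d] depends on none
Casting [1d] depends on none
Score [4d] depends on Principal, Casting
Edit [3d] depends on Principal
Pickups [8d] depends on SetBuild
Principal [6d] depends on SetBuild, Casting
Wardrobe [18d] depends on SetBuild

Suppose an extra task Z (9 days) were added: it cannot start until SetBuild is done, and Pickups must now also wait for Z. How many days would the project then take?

Originally the project takes 19 days.
With Z inserted, Pickups now waits for max(SetBuild, Z).
New critical path: Casting→Principal→Edit→SoundMix = 1+6+3+9 = 19 ⇒ 19 days.

19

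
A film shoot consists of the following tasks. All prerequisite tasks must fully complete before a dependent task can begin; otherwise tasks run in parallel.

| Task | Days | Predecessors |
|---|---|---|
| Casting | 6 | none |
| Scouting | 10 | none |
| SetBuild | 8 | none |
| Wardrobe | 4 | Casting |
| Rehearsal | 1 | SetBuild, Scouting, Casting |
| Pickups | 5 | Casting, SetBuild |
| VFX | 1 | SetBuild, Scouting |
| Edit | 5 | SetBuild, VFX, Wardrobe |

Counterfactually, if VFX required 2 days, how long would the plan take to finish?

17

Critical path before the change: Scouting→VFX→Edit = 10+1+5 = 16 giving 16 days.
VFX is on the critical path; changing it to 2 makes that path 17 days.
No other chain overtakes it, so the finish is 17 days.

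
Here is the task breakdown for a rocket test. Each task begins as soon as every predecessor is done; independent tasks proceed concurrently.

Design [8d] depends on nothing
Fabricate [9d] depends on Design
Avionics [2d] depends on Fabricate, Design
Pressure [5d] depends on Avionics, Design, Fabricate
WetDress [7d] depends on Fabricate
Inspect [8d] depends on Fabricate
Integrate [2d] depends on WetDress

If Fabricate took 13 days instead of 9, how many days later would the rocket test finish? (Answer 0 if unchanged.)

4

Baseline: Design→Fabricate→WetDress→Integrate = 8+9+7+2 = 26 → 26 days.
Fabricate lies on that path, so at 13 days the path becomes 30 days.
That remains the longest chain; total 30 days.
Change in finish: 30 − 26 = +4 days.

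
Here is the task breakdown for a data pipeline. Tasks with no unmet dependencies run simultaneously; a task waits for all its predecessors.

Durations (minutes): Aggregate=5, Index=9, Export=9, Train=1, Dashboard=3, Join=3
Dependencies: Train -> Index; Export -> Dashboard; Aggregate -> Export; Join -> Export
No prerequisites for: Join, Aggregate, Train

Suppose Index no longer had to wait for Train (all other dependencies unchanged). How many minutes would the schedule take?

Original critical path: Aggregate→Export→Dashboard = 5+9+3 = 17 ⇒ 17 minutes.
Without Train→Index, Index's earliest start moves from 1 to 0.
After: Aggregate→Export→Dashboard = 5+9+3 = 17 → 17 minutes.

17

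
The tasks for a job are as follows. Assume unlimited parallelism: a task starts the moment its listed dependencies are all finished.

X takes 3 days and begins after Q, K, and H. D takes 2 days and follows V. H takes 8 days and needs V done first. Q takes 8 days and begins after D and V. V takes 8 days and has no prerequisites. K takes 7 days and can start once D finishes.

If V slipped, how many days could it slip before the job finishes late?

The longest chain is V→D→Q→X = 8+2+8+3 = 21; overall finish 21 days.
V finishes as early as 8 and must finish by 8.
Float = 21 − 21 = 0.

0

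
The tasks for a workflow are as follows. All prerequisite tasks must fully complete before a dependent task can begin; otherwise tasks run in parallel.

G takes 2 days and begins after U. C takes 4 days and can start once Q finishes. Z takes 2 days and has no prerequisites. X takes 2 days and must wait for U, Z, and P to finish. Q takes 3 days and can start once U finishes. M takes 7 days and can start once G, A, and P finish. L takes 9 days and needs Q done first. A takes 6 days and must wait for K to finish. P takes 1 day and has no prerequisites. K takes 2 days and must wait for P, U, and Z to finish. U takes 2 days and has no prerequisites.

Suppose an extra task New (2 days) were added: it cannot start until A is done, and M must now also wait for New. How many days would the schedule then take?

19

Originally the schedule takes 17 days.
With New inserted, M now waits for max(G, A, P, New).
New critical path: U→K→A→New→M = 2+2+6+2+7 = 19 ⇒ 19 days.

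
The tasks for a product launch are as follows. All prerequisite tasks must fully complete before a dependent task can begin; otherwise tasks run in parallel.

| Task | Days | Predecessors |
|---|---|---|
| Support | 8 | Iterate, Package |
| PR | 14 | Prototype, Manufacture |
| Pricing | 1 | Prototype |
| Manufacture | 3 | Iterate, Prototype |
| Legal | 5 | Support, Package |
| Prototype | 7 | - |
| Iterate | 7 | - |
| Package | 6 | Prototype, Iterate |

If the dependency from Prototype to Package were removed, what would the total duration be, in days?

26

Before: longest chain Prototype→Package→Support→Legal = 7+6+8+5 = 26, finish 26.
Dropping Prototype→Package doesn't change Package's earliest start (7); another predecessor still binds.
The longest chain is now Iterate→Package→Support→Legal = 7+6+8+5 = 26, so the schedule takes 26 days.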